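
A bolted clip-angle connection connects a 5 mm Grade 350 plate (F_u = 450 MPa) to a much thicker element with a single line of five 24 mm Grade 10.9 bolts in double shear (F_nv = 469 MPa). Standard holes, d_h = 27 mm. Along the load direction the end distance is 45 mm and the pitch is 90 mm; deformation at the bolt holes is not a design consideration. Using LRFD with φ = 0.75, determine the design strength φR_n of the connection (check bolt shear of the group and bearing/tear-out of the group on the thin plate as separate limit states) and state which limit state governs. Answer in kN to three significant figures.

Bolt shear: A_b = π·24²/4 = 452.4 mm²; R_n = 469 × 452.4 × 5 × 2 / 1000 = 2122 kN → 0.75 × 2122 = 1590 kN.
Bearing (1.5 l_c t F_u ≤ 3.0 d t F_u): upper limit = 3.0·24·5·450 / 1000 = 162 kN.
  Edge l_c = 45 − 27/2 = 31.5 → r_n = 106.3 kN; interior l_c = 90 − 27 = 63 → r_n = 162 kN.
  R_n,bearing = 1·106.3 + 4·162 = 754.3 kN → 0.75 × 754.3 = 566 kN.
Bearing governs: 566 kN.

566 kN (bearing governs)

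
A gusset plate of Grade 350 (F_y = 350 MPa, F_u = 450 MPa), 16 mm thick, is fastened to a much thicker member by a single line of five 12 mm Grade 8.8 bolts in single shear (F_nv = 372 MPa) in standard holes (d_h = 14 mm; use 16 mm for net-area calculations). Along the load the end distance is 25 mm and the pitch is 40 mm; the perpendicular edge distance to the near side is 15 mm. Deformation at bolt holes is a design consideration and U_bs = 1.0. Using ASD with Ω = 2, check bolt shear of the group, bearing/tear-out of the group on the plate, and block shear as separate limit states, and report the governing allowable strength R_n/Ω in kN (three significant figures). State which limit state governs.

Bolt shear: A_b = π·12²/4 = 113.1 mm²; R_n = 372 × 113.1 × 5 × 1 / 1000 = 210.4 kN → 210.4 / 2 = 105 kN.
Bearing: edge l_c = 18, r_n = 155.5 kN; interior l_c = 26, r_n = 207.4 kN; R_n = 155.5 + 4·207.4 = 985 kN → 492 kN.
Block shear: A_gv = 2960, A_nv = 1808, A_nt = 112 mm²; R_n = min(0.6F_uA_nv, 0.6F_yA_gv) + U_bs·F_u·A_nt = 538.6 kN → 269 kN.
Bolt shear governs: 105 kN.

105 kN (bolt shear governs)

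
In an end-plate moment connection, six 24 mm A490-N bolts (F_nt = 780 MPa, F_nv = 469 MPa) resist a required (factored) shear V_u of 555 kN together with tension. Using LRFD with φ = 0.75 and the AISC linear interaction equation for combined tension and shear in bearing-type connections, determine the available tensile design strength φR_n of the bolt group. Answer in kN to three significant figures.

1140 kN

A_b = π·24²/4 = 452.4 mm²; f_rv = 555 × 1000 / (6 × 452.4) = 204.5 MPa.
F'_nt = 1.3 F_nt − (F_nt / φF_nv) f_rv = 1.3·780 − (780/(0.75·469))·204.5 = 560.6 MPa, capped at F_nt → F'_nt = 560.6 MPa.
R_n = F'_nt · A_b · n = 560.6 × 452.4 × 6 / 1000 = 1522 kN.
Design strength φR_n = 0.75 × 1522 = 1140 kN.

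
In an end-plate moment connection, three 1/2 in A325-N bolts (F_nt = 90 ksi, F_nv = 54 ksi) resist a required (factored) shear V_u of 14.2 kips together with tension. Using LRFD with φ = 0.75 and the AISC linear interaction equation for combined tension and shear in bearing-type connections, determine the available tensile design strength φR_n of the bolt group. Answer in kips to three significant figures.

A_b = π·0.5²/4 = 0.1963 in²; f_rv = 14.2 / (3 × 0.1963) = 24.11 ksi.
F'_nt = 1.3 F_nt − (F_nt / φF_nv) f_rv = 1.3·90 − (90/(0.75·54))·24.11 = 63.43 ksi, capped at F_nt → F'_nt = 63.43 ksi.
R_n = F'_nt · A_b · n = 63.43 × 0.1963 × 3 = 37.36 kips.
Design strength φR_n = 0.75 × 37.36 = 28 kips.

28 kips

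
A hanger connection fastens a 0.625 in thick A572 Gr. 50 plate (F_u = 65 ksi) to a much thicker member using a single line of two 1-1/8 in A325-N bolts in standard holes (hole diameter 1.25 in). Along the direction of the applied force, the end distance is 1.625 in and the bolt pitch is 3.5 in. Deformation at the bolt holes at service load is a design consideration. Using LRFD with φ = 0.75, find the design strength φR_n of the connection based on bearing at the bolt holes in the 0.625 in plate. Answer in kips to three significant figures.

Per bolt r_n = 1.2 l_c t F_u ≤ 2.4 d t F_u; upper limit = 2.4 × 1.125 × 0.625 × 65 = 109.7 kips.
Edge bolt: l_c = 1.625 − 1.25/2 = 1 in → 1.2 × 1 × 0.625 × 65 = 48.75 → r_n = 48.75 kips.
Interior bolts: l_c = 3.5 − 1.25 = 2.25 in → 1.2 × 2.25 × 0.625 × 65 = 109.7 → r_n = 109.7 kips.
R_n = 1 × 48.75 + 1 × 109.7 = 158.4 kips.
Design strength φR_n = 0.75 × 158.4 = 119 kips.

119 kips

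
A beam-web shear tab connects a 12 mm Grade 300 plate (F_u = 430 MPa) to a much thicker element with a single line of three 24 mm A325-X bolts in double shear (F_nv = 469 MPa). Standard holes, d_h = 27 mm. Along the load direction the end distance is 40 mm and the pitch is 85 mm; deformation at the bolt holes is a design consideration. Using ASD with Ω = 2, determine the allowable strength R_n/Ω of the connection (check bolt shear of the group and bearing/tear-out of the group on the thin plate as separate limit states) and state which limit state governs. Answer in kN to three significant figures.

379 kN (bearing governs)

Bolt shear: A_b = π·24²/4 = 452.4 mm²; R_n = 469 × 452.4 × 3 × 2 / 1000 = 1273 kN → 1273 / 2 = 637 kN.
Bearing (1.2 l_c t F_u ≤ 2.4 d t F_u): upper limit = 2.4·24·12·430 / 1000 = 297.2 kN.
  Edge l_c = 40 − 27/2 = 26.5 → r_n = 164.1 kN; interior l_c = 85 − 27 = 58 → r_n = 297.2 kN.
  R_n,bearing = 1·164.1 + 2·297.2 = 758.5 kN → 758.5 / 2 = 379 kN.
Bearing governs: 379 kN.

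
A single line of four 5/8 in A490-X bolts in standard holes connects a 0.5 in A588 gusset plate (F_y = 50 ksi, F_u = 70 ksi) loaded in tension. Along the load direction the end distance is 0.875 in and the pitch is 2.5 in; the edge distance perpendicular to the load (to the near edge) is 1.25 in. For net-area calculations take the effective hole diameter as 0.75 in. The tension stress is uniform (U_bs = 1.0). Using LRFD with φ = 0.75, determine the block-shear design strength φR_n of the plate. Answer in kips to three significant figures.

114 kips

Shear plane L_v = 0.875 + 3·2.5 = 8.375 in; A_gv = 8.375 × 0.5 = 4.188 in².
A_nv = (8.375 − 3.5·0.75) × 0.5 = 2.875 in².
A_nt = (1.25 − 0.5·0.75) × 0.5 = 0.4375 in².
0.6 F_u A_nv = 120.8 kips; 0.6 F_y A_gv = 125.6 kips → shear rupture governs the shear term.
R_n = 120.8 + 1.0 × 70 × 0.4375 = 151.4 kips.
Design strength φR_n = 0.75 × 151.4 = 114 kips.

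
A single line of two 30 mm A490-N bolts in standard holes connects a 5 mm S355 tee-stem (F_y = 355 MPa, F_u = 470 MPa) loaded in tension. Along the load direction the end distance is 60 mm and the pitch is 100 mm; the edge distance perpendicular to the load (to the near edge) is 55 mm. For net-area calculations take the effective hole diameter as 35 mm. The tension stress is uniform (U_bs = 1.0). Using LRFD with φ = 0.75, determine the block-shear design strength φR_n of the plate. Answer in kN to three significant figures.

Shear plane L_v = 60 + 1·100 = 160 mm; A_gv = 160 × 5 = 800 mm².
A_nv = (160 − 1.5·35) × 5 = 537.5 mm².
A_nt = (55 − 0.5·35) × 5 = 187.5 mm².
0.6 F_u A_nv = 151.6 kN; 0.6 F_y A_gv = 170.4 kN → shear rupture governs the shear term.
R_n = 151.6 + 1.0 × 470 × 187.5 / 1000 = 239.7 kN.
Design strength φR_n = 0.75 × 239.7 = 180 kN.

180 kN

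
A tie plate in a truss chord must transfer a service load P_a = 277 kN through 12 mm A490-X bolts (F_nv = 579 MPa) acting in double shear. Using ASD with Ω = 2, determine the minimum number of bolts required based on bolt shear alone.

A_b = π·12²/4 = 113.1 mm².
Per-bolt allowable strength R_n/Ω = 579 × 113.1 × 2 / 1000 / 2 = 65.48 kN.
n ≥ 277 / 65.48 = 4.23 → use 5 bolts.

5 bolts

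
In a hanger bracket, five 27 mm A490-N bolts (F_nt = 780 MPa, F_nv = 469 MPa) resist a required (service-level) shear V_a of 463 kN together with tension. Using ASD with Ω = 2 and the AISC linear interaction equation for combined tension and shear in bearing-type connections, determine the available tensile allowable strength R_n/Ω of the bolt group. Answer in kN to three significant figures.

681 kN

A_b = π·27²/4 = 572.6 mm²; f_rv = 463 × 1000 / (5 × 572.6) = 161.7 MPa.
F'_nt = 1.3 F_nt − (Ω F_nt / F_nv) f_rv = 1.3·780 − (2·780/469)·161.7 = 476 MPa, capped at F_nt → F'_nt = 476 MPa.
R_n = F'_nt · A_b · n = 476 × 572.6 × 5 / 1000 = 1363 kN.
Allowable strength R_n/Ω = 1363 / 2 = 681 kN.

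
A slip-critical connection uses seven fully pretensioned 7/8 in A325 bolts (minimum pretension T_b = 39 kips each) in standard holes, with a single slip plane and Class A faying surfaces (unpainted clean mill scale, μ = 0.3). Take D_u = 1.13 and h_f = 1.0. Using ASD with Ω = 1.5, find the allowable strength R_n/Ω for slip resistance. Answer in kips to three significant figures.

R_n = μ · D_u · h_f · T_b · n_s · n_b = 0.3 × 1.13 × 1.0 × 39 × 1 × 7 = 92.55 kips.
Allowable strength R_n/Ω = 92.55 / 1.5 = 61.7 kips.

61.7 kips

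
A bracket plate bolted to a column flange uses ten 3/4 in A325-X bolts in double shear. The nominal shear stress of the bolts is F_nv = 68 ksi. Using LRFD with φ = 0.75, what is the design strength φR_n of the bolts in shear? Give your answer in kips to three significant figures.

A_b = π × 0.75² / 4 = 0.4418 in².
R_n = F_nv · A_b · n · n_s = 68 × 0.4418 × 10 × 2 = 600.8 kips.
Design strength φR_n = 0.75 × 600.8 = 451 kips.

451 kips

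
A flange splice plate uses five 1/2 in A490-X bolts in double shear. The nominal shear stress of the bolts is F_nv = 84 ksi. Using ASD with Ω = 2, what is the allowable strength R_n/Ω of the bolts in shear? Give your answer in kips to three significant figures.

82.5 kips

A_b = π × 0.5² / 4 = 0.1963 in².
R_n = F_nv · A_b · n · n_s = 84 × 0.1963 × 5 × 2 = 164.9 kips.
Allowable strength R_n/Ω = 164.9 / 2 = 82.5 kips.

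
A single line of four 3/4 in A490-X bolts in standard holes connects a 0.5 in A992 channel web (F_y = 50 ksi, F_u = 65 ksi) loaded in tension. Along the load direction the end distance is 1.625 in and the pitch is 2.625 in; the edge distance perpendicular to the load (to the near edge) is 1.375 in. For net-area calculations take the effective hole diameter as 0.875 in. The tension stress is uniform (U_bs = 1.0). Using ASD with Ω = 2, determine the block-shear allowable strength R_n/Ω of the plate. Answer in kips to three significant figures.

Shear plane L_v = 1.625 + 3·2.625 = 9.5 in; A_gv = 9.5 × 0.5 = 4.75 in².
A_nv = (9.5 − 3.5·0.875) × 0.5 = 3.219 in².
A_nt = (1.375 − 0.5·0.875) × 0.5 = 0.4688 in².
0.6 F_u A_nv = 125.5 kips; 0.6 F_y A_gv = 142.5 kips → shear rupture governs the shear term.
R_n = 125.5 + 1.0 × 65 × 0.4688 = 156 kips.
Allowable strength R_n/Ω = 156 / 2 = 78 kips.

78 kips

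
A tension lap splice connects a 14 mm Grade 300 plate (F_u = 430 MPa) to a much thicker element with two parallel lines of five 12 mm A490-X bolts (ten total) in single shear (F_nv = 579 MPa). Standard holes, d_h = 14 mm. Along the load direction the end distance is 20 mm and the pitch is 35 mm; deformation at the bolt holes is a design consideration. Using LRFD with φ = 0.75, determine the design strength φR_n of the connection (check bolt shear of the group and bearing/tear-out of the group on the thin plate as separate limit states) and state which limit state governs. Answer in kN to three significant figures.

491 kN (bolt shear governs)

Bolt shear: A_b = π·12²/4 = 113.1 mm²; R_n = 579 × 113.1 × 10 × 1 / 1000 = 654.8 kN → 0.75 × 654.8 = 491 kN.
Bearing (1.2 l_c t F_u ≤ 2.4 d t F_u): upper limit = 2.4·12·14·430 / 1000 = 173.4 kN.
  Edge l_c = 20 − 14/2 = 13 → r_n = 93.91 kN; interior l_c = 35 − 14 = 21 → r_n = 151.7 kN.
  R_n,bearing = 2·93.91 + 8·151.7 = 1401 kN → 0.75 × 1401 = 1050 kN.
Bolt shear governs: 491 kN.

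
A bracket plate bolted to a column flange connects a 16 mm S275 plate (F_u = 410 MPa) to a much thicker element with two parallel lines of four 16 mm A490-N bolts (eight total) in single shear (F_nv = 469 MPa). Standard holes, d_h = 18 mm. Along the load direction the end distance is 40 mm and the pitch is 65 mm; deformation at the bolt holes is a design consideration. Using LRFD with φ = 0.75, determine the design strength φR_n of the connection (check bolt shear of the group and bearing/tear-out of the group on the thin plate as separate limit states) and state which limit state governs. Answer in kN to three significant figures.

566 kN (bolt shear governs)

Bolt shear: A_b = π·16²/4 = 201.1 mm²; R_n = 469 × 201.1 × 8 × 1 / 1000 = 754.4 kN → 0.75 × 754.4 = 566 kN.
Bearing (1.2 l_c t F_u ≤ 2.4 d t F_u): upper limit = 2.4·16·16·410 / 1000 = 251.9 kN.
  Edge l_c = 40 − 18/2 = 31 → r_n = 244 kN; interior l_c = 65 − 18 = 47 → r_n = 251.9 kN.
  R_n,bearing = 2·244 + 6·251.9 = 1999 kN → 0.75 × 1999 = 1500 kN.
Bolt shear governs: 566 kN.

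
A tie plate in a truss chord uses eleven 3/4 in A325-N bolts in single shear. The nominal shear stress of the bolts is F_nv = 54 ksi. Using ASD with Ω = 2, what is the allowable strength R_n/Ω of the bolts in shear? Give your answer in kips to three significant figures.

A_b = π × 0.75² / 4 = 0.4418 in².
R_n = F_nv · A_b · n · n_s = 54 × 0.4418 × 11 × 1 = 262.4 kips.
Allowable strength R_n/Ω = 262.4 / 2 = 131 kips.

131 kips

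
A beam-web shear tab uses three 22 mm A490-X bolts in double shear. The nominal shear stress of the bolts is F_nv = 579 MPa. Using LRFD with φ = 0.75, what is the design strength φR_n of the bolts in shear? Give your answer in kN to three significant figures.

990 kN

A_b = π × 22² / 4 = 380.1 mm².
R_n = F_nv · A_b · n · n_s = 579 × 380.1 × 3 × 2 / 1000 = 1321 kN.
Design strength φR_n = 0.75 × 1321 = 990 kN.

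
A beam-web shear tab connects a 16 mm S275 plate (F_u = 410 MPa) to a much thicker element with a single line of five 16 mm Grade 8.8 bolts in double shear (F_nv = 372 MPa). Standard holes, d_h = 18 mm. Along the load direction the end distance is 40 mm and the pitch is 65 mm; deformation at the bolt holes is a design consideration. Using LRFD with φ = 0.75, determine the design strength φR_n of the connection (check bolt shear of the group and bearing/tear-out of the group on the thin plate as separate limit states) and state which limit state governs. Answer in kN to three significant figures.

561 kN (bolt shear governs)

Bolt shear: A_b = π·16²/4 = 201.1 mm²; R_n = 372 × 201.1 × 5 × 2 / 1000 = 748 kN → 0.75 × 748 = 561 kN.
Bearing (1.2 l_c t F_u ≤ 2.4 d t F_u): upper limit = 2.4·16·16·410 / 1000 = 251.9 kN.
  Edge l_c = 40 − 18/2 = 31 → r_n = 244 kN; interior l_c = 65 − 18 = 47 → r_n = 251.9 kN.
  R_n,bearing = 1·244 + 4·251.9 = 1252 kN → 0.75 × 1252 = 939 kN.
Bolt shear governs: 561 kN.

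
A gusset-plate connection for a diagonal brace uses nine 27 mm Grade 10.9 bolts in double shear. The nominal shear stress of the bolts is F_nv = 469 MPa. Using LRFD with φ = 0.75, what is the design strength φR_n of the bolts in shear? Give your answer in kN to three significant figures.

A_b = π × 27² / 4 = 572.6 mm².
R_n = F_nv · A_b · n · n_s = 469 × 572.6 × 9 × 2 / 1000 = 4834 kN.
Design strength φR_n = 0.75 × 4834 = 3630 kN.

3630 kN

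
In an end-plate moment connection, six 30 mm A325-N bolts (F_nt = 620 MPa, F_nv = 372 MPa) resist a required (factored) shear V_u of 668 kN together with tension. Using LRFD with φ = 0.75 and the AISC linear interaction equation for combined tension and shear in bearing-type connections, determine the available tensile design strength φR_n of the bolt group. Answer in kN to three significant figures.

1450 kN

A_b = π·30²/4 = 706.9 mm²; f_rv = 668 × 1000 / (6 × 706.9) = 157.5 MPa.
F'_nt = 1.3 F_nt − (F_nt / φF_nv) f_rv = 1.3·620 − (620/(0.75·372))·157.5 = 456 MPa, capped at F_nt → F'_nt = 456 MPa.
R_n = F'_nt · A_b · n = 456 × 706.9 × 6 / 1000 = 1934 kN.
Design strength φR_n = 0.75 × 1934 = 1450 kN.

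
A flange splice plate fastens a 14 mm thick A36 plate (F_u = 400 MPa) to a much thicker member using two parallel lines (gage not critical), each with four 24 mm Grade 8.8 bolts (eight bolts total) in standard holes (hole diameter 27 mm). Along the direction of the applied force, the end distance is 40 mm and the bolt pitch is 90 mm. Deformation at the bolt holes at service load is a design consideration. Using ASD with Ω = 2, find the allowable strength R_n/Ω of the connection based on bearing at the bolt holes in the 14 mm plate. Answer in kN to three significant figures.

Per bolt r_n = 1.2 l_c t F_u ≤ 2.4 d t F_u; upper limit = 2.4 × 24 × 14 × 400 / 1000 = 322.6 kN.
Edge bolt: l_c = 40 − 27/2 = 26.5 mm → 1.2 × 26.5 × 14 × 400 / 1000 = 178.1 → r_n = 178.1 kN.
Interior bolts: l_c = 90 − 27 = 63 mm → 1.2 × 63 × 14 × 400 / 1000 = 423.4 → r_n = 322.6 kN.
R_n = 2 × 178.1 + 6 × 322.6 = 2292 kN.
Allowable strength R_n/Ω = 2292 / 2 = 1150 kN.

1150 kN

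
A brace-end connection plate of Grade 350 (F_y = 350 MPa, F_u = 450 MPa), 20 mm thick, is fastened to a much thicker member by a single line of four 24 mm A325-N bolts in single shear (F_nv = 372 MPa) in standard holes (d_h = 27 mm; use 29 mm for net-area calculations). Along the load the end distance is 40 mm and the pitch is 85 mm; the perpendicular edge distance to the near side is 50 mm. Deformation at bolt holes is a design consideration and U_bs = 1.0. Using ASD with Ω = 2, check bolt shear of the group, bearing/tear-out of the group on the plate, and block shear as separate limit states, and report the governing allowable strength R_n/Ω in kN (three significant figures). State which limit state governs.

Bolt shear: A_b = π·24²/4 = 452.4 mm²; R_n = 372 × 452.4 × 4 × 1 / 1000 = 673.2 kN → 673.2 / 2 = 337 kN.
Bearing: edge l_c = 26.5, r_n = 286.2 kN; interior l_c = 58, r_n = 518.4 kN; R_n = 286.2 + 3·518.4 = 1841 kN → 921 kN.
Block shear: A_gv = 5900, A_nv = 3870, A_nt = 710 mm²; R_n = min(0.6F_uA_nv, 0.6F_yA_gv) + U_bs·F_u·A_nt = 1364 kN → 682 kN.
Bolt shear governs: 337 kN.

337 kN (bolt shear governs)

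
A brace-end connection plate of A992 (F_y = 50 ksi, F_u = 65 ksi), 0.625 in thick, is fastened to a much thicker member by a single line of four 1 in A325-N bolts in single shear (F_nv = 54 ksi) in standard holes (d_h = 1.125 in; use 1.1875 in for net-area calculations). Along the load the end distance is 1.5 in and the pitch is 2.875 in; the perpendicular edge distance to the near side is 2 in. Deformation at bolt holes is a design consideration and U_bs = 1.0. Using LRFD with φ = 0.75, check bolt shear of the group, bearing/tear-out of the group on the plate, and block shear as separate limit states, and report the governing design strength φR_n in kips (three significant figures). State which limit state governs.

127 kips (bolt shear governs)

Bolt shear: A_b = π·1²/4 = 0.7854 in²; R_n = 54 × 0.7854 × 4 × 1 = 169.6 kips → 0.75 × 169.6 = 127 kips.
Bearing: edge l_c = 0.9375, r_n = 45.7 kips; interior l_c = 1.75, r_n = 85.31 kips; R_n = 45.7 + 3·85.31 = 301.6 kips → 226 kips.
Block shear: A_gv = 6.328, A_nv = 3.73, A_nt = 0.8789 in²; R_n = min(0.6F_uA_nv, 0.6F_yA_gv) + U_bs·F_u·A_nt = 202.6 kips → 152 kips.
Bolt shear governs: 127 kips.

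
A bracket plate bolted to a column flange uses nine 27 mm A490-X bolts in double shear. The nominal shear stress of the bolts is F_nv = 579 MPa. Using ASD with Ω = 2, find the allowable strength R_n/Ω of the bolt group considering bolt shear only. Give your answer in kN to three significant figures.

A_b = π × 27² / 4 = 572.6 mm².
R_n = F_nv · A_b · n · n_s = 579 × 572.6 × 9 × 2 / 1000 = 5967 kN.
Allowable strength R_n/Ω = 5967 / 2 = 2980 kN.

2980 kN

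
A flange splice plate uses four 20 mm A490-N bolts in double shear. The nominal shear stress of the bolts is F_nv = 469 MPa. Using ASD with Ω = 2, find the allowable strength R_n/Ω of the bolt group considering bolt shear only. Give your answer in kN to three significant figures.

589 kN

A_b = π × 20² / 4 = 314.2 mm².
R_n = F_nv · A_b · n · n_s = 469 × 314.2 × 4 × 2 / 1000 = 1179 kN.
Allowable strength R_n/Ω = 1179 / 2 = 589 kN.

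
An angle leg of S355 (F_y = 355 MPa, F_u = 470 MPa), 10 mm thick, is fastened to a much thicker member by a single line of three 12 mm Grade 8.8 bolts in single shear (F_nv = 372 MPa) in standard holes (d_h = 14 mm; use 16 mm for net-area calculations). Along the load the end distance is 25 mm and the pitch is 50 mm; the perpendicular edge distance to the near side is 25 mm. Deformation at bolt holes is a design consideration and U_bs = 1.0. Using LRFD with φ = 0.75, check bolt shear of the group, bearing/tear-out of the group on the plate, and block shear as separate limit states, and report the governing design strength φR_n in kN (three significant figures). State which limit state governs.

94.7 kN (bolt shear governs)

Bolt shear: A_b = π·12²/4 = 113.1 mm²; R_n = 372 × 113.1 × 3 × 1 / 1000 = 126.2 kN → 0.75 × 126.2 = 94.7 kN.
Bearing: edge l_c = 18, r_n = 101.5 kN; interior l_c = 36, r_n = 135.4 kN; R_n = 101.5 + 2·135.4 = 372.2 kN → 279 kN.
Block shear: A_gv = 1250, A_nv = 850, A_nt = 170 mm²; R_n = min(0.6F_uA_nv, 0.6F_yA_gv) + U_bs·F_u·A_nt = 319.6 kN → 240 kN.
Bolt shear governs: 94.7 kN.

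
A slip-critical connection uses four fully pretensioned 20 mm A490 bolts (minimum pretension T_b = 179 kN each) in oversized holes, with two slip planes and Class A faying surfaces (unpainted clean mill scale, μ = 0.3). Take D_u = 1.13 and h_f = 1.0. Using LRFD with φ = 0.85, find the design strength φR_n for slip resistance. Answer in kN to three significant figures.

R_n = μ · D_u · h_f · T_b · n_s · n_b = 0.3 × 1.13 × 1.0 × 179 × 2 × 4 = 485.4 kN.
Design strength φR_n = 0.85 × 485.4 = 413 kN.

413 kN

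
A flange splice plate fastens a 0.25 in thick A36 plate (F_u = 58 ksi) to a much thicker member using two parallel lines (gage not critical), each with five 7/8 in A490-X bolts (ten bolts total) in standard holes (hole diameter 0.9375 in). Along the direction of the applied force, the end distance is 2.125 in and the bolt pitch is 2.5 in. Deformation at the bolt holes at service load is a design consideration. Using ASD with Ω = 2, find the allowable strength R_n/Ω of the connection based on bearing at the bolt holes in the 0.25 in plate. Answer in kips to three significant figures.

Per bolt r_n = 1.2 l_c t F_u ≤ 2.4 d t F_u; upper limit = 2.4 × 0.875 × 0.25 × 58 = 30.45 kips.
Edge bolt: l_c = 2.125 − 0.9375/2 = 1.656 in → 1.2 × 1.656 × 0.25 × 58 = 28.82 → r_n = 28.82 kips.
Interior bolts: l_c = 2.5 − 0.9375 = 1.562 in → 1.2 × 1.562 × 0.25 × 58 = 27.19 → r_n = 27.19 kips.
R_n = 2 × 28.82 + 8 × 27.19 = 275.1 kips.
Allowable strength R_n/Ω = 275.1 / 2 = 138 kips.

138 kips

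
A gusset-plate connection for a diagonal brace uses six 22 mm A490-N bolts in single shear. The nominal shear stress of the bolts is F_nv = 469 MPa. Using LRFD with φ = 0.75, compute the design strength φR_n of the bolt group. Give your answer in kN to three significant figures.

A_b = π × 22² / 4 = 380.1 mm².
R_n = F_nv · A_b · n · n_s = 469 × 380.1 × 6 × 1 / 1000 = 1070 kN.
Design strength φR_n = 0.75 × 1070 = 802 kN.

802 kN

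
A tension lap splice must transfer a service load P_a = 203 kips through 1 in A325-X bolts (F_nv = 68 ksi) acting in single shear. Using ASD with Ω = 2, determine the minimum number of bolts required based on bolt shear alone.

A_b = π·1²/4 = 0.7854 in².
Per-bolt allowable strength R_n/Ω = 68 × 0.7854 × 1 / 2 = 26.7 kips.
n ≥ 203 / 26.7 = 7.602 → use 8 bolts.

8 bolts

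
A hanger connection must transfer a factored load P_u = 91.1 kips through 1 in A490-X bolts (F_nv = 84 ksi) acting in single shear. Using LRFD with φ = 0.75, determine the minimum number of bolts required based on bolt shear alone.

2 bolts

A_b = π·1²/4 = 0.7854 in².
Per-bolt design strength φR_n = 0.75 × 84 × 0.7854 × 1 = 49.48 kips.
n ≥ 91.1 / 49.48 = 1.841 → use 2 bolts.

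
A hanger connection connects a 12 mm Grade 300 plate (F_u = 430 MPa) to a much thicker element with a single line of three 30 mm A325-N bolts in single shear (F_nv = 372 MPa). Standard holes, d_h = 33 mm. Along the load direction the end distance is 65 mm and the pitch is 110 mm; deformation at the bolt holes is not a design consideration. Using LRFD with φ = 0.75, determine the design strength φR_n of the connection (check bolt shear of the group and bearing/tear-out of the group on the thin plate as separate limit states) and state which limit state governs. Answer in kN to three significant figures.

592 kN (bolt shear governs)

Bolt shear: A_b = π·30²/4 = 706.9 mm²; R_n = 372 × 706.9 × 3 × 1 / 1000 = 788.9 kN → 0.75 × 788.9 = 592 kN.
Bearing (1.5 l_c t F_u ≤ 3.0 d t F_u): upper limit = 3.0·30·12·430 / 1000 = 464.4 kN.
  Edge l_c = 65 − 33/2 = 48.5 → r_n = 375.4 kN; interior l_c = 110 − 33 = 77 → r_n = 464.4 kN.
  R_n,bearing = 1·375.4 + 2·464.4 = 1304 kN → 0.75 × 1304 = 978 kN.
Bolt shear governs: 592 kN.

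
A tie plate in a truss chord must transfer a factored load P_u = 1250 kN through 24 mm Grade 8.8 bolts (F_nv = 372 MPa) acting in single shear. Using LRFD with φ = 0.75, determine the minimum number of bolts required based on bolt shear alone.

A_b = π·24²/4 = 452.4 mm².
Per-bolt design strength φR_n = 0.75 × 372 × 452.4 × 1 / 1000 = 126.2 kN.
n ≥ 1250 / 126.2 = 9.904 → use 10 bolts.

10 bolts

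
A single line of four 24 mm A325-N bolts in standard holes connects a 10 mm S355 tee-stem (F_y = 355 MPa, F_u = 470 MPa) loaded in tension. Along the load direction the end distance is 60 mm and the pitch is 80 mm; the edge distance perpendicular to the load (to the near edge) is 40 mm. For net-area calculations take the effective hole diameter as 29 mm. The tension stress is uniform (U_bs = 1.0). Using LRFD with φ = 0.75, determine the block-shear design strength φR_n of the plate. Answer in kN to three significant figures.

Shear plane L_v = 60 + 3·80 = 300 mm; A_gv = 300 × 10 = 3000 mm².
A_nv = (300 − 3.5·29) × 10 = 1985 mm².
A_nt = (40 − 0.5·29) × 10 = 255 mm².
0.6 F_u A_nv = 559.8 kN; 0.6 F_y A_gv = 639 kN → shear rupture governs the shear term.
R_n = 559.8 + 1.0 × 470 × 255 / 1000 = 679.6 kN.
Design strength φR_n = 0.75 × 679.6 = 510 kN.

510 kN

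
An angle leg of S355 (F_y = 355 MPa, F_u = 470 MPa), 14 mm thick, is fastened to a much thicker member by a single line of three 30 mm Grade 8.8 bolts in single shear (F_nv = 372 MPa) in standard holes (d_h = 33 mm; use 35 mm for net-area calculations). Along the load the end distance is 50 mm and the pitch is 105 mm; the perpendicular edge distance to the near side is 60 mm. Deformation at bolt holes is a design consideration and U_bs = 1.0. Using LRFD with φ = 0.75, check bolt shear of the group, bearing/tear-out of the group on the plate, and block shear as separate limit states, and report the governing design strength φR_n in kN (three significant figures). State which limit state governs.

Bolt shear: A_b = π·30²/4 = 706.9 mm²; R_n = 372 × 706.9 × 3 × 1 / 1000 = 788.9 kN → 0.75 × 788.9 = 592 kN.
Bearing: edge l_c = 33.5, r_n = 264.5 kN; interior l_c = 72, r_n = 473.8 kN; R_n = 264.5 + 2·473.8 = 1212 kN → 909 kN.
Block shear: A_gv = 3640, A_nv = 2415, A_nt = 595 mm²; R_n = min(0.6F_uA_nv, 0.6F_yA_gv) + U_bs·F_u·A_nt = 960.7 kN → 721 kN.
Bolt shear governs: 592 kN.

592 kN (bolt shear governs)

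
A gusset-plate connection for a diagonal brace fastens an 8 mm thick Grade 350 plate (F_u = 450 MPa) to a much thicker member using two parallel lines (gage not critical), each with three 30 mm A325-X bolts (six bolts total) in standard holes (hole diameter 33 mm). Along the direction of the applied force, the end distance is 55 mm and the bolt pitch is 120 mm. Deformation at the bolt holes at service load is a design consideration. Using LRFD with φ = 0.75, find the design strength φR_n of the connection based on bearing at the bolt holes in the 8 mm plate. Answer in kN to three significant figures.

Per bolt r_n = 1.2 l_c t F_u ≤ 2.4 d t F_u; upper limit = 2.4 × 30 × 8 × 450 / 1000 = 259.2 kN.
Edge bolt: l_c = 55 − 33/2 = 38.5 mm → 1.2 × 38.5 × 8 × 450 / 1000 = 166.3 → r_n = 166.3 kN.
Interior bolts: l_c = 120 − 33 = 87 mm → 1.2 × 87 × 8 × 450 / 1000 = 375.8 → r_n = 259.2 kN.
R_n = 2 × 166.3 + 4 × 259.2 = 1369 kN.
Design strength φR_n = 0.75 × 1369 = 1030 kN.

1030 kN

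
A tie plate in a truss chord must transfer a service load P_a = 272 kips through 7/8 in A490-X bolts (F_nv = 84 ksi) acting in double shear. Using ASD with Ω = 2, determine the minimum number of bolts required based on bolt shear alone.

6 bolts

A_b = π·0.875²/4 = 0.6013 in².
Per-bolt allowable strength R_n/Ω = 84 × 0.6013 × 2 / 2 = 50.51 kips.
n ≥ 272 / 50.51 = 5.385 → use 6 bolts.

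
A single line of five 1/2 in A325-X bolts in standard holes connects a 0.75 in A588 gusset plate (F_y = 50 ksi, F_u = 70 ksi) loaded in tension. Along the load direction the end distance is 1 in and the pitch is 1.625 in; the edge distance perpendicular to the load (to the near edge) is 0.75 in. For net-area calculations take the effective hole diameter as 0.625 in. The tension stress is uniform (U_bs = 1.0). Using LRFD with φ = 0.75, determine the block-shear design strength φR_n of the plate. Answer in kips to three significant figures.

128 kips

Shear plane L_v = 1 + 4·1.625 = 7.5 in; A_gv = 7.5 × 0.75 = 5.625 in².
A_nv = (7.5 − 4.5·0.625) × 0.75 = 3.516 in².
A_nt = (0.75 − 0.5·0.625) × 0.75 = 0.3281 in².
0.6 F_u A_nv = 147.7 kips; 0.6 F_y A_gv = 168.8 kips → shear rupture governs the shear term.
R_n = 147.7 + 1.0 × 70 × 0.3281 = 170.6 kips.
Design strength φR_n = 0.75 × 170.6 = 128 kips.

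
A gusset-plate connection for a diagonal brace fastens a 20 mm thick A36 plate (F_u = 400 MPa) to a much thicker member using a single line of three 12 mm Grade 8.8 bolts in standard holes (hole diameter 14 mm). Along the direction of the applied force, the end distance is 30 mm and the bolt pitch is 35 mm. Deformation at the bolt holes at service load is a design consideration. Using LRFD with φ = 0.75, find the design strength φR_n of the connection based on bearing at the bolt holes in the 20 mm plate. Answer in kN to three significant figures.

468 kN

Per bolt r_n = 1.2 l_c t F_u ≤ 2.4 d t F_u; upper limit = 2.4 × 12 × 20 × 400 / 1000 = 230.4 kN.
Edge bolt: l_c = 30 − 14/2 = 23 mm → 1.2 × 23 × 20 × 400 / 1000 = 220.8 → r_n = 220.8 kN.
Interior bolts: l_c = 35 − 14 = 21 mm → 1.2 × 21 × 20 × 400 / 1000 = 201.6 → r_n = 201.6 kN.
R_n = 1 × 220.8 + 2 × 201.6 = 624 kN.
Design strength φR_n = 0.75 × 624 = 468 kN.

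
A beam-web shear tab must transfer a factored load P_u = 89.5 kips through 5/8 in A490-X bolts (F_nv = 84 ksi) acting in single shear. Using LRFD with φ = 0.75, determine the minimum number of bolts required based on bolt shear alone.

A_b = π·0.625²/4 = 0.3068 in².
Per-bolt design strength φR_n = 0.75 × 84 × 0.3068 × 1 = 19.33 kips.
n ≥ 89.5 / 19.33 = 4.631 → use 5 bolts.

5 bolts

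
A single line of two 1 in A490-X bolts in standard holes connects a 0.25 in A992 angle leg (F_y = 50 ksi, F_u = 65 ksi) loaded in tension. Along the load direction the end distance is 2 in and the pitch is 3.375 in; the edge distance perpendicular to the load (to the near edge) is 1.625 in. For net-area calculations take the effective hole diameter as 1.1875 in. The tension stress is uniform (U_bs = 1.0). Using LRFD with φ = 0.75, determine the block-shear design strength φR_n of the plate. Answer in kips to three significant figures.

Shear plane L_v = 2 + 1·3.375 = 5.375 in; A_gv = 5.375 × 0.25 = 1.344 in².
A_nv = (5.375 − 1.5·1.1875) × 0.25 = 0.8984 in².
A_nt = (1.625 − 0.5·1.1875) × 0.25 = 0.2578 in².
0.6 F_u A_nv = 35.04 kips; 0.6 F_y A_gv = 40.31 kips → shear rupture governs the shear term.
R_n = 35.04 + 1.0 × 65 × 0.2578 = 51.8 kips.
Design strength φR_n = 0.75 × 51.8 = 38.8 kips.

38.8 kips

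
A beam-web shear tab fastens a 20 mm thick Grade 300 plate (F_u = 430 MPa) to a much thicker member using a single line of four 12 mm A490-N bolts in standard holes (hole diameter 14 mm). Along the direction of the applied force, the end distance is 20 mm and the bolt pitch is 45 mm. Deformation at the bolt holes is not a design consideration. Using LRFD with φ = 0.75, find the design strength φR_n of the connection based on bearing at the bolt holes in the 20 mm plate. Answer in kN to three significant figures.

822 kN

Per bolt r_n = 1.5 l_c t F_u ≤ 3.0 d t F_u; upper limit = 3.0 × 12 × 20 × 430 / 1000 = 309.6 kN.
Edge bolt: l_c = 20 − 14/2 = 13 mm → 1.5 × 13 × 20 × 430 / 1000 = 167.7 → r_n = 167.7 kN.
Interior bolts: l_c = 45 − 14 = 31 mm → 1.5 × 31 × 20 × 430 / 1000 = 399.9 → r_n = 309.6 kN.
R_n = 1 × 167.7 + 3 × 309.6 = 1096 kN.
Design strength φR_n = 0.75 × 1096 = 822 kN.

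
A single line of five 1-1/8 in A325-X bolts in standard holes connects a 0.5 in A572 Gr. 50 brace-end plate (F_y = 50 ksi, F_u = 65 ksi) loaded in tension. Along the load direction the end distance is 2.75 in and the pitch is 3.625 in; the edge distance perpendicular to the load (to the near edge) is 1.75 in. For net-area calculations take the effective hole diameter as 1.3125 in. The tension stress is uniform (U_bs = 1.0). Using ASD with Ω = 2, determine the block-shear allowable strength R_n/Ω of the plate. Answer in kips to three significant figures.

Shear plane L_v = 2.75 + 4·3.625 = 17.25 in; A_gv = 17.25 × 0.5 = 8.625 in².
A_nv = (17.25 − 4.5·1.3125) × 0.5 = 5.672 in².
A_nt = (1.75 − 0.5·1.3125) × 0.5 = 0.5469 in².
0.6 F_u A_nv = 221.2 kips; 0.6 F_y A_gv = 258.8 kips → shear rupture governs the shear term.
R_n = 221.2 + 1.0 × 65 × 0.5469 = 256.8 kips.
Allowable strength R_n/Ω = 256.8 / 2 = 128 kips.

128 kips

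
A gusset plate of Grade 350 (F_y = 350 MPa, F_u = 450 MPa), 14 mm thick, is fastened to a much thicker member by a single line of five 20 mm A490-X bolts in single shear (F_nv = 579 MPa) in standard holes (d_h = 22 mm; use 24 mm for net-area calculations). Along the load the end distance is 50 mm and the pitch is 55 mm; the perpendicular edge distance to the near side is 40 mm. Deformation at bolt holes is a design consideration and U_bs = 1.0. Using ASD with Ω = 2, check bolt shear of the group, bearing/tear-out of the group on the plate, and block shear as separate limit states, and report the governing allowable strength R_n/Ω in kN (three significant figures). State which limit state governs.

394 kN (block shear governs)

Bolt shear: A_b = π·20²/4 = 314.2 mm²; R_n = 579 × 314.2 × 5 × 1 / 1000 = 909.5 kN → 909.5 / 2 = 455 kN.
Bearing: edge l_c = 39, r_n = 294.8 kN; interior l_c = 33, r_n = 249.5 kN; R_n = 294.8 + 4·249.5 = 1293 kN → 646 kN.
Block shear: A_gv = 3780, A_nv = 2268, A_nt = 392 mm²; R_n = min(0.6F_uA_nv, 0.6F_yA_gv) + U_bs·F_u·A_nt = 788.8 kN → 394 kN.
Block shear governs: 394 kN.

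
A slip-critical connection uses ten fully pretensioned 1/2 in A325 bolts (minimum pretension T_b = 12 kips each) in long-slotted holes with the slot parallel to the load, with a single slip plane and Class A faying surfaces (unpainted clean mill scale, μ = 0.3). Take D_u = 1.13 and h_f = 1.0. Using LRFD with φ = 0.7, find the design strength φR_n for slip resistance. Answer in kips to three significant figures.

R_n = μ · D_u · h_f · T_b · n_s · n_b = 0.3 × 1.13 × 1.0 × 12 × 1 × 10 = 40.68 kips.
Design strength φR_n = 0.7 × 40.68 = 28.5 kips.

28.5 kips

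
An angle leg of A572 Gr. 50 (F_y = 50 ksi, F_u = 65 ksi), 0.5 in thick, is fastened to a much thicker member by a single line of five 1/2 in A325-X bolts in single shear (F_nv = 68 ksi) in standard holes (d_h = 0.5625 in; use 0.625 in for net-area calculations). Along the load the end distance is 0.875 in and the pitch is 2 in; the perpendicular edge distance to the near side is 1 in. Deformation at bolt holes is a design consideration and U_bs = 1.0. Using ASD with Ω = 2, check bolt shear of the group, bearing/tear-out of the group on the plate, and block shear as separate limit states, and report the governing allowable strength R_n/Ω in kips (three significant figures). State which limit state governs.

Bolt shear: A_b = π·0.5²/4 = 0.1963 in²; R_n = 68 × 0.1963 × 5 × 1 = 66.76 kips → 66.76 / 2 = 33.4 kips.
Bearing: edge l_c = 0.5938, r_n = 23.16 kips; interior l_c = 1.438, r_n = 39 kips; R_n = 23.16 + 4·39 = 179.2 kips → 89.6 kips.
Block shear: A_gv = 4.438, A_nv = 3.031, A_nt = 0.3438 in²; R_n = min(0.6F_uA_nv, 0.6F_yA_gv) + U_bs·F_u·A_nt = 140.6 kips → 70.3 kips.
Bolt shear governs: 33.4 kips.

33.4 kips (bolt shear governs)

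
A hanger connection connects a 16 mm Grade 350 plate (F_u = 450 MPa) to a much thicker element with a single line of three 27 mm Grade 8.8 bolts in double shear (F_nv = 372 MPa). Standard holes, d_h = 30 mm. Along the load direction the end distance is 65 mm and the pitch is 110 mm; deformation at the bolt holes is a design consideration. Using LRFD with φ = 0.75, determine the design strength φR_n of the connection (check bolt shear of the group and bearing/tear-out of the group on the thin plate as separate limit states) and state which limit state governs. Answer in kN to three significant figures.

958 kN (bolt shear governs)

Bolt shear: A_b = π·27²/4 = 572.6 mm²; R_n = 372 × 572.6 × 3 × 2 / 1000 = 1278 kN → 0.75 × 1278 = 958 kN.
Bearing (1.2 l_c t F_u ≤ 2.4 d t F_u): upper limit = 2.4·27·16·450 / 1000 = 466.6 kN.
  Edge l_c = 65 − 30/2 = 50 → r_n = 432 kN; interior l_c = 110 − 30 = 80 → r_n = 466.6 kN.
  R_n,bearing = 1·432 + 2·466.6 = 1365 kN → 0.75 × 1365 = 1020 kN.
Bolt shear governs: 958 kN.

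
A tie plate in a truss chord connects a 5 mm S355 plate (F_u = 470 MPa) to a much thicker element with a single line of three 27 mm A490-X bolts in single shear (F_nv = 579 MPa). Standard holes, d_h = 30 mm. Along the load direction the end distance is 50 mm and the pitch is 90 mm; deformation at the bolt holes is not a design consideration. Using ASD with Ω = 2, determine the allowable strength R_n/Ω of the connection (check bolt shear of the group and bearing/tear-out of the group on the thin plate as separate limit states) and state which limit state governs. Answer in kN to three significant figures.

252 kN (bearing governs)

Bolt shear: A_b = π·27²/4 = 572.6 mm²; R_n = 579 × 572.6 × 3 × 1 / 1000 = 994.5 kN → 994.5 / 2 = 497 kN.
Bearing (1.5 l_c t F_u ≤ 3.0 d t F_u): upper limit = 3.0·27·5·470 / 1000 = 190.3 kN.
  Edge l_c = 50 − 30/2 = 35 → r_n = 123.4 kN; interior l_c = 90 − 30 = 60 → r_n = 190.3 kN.
  R_n,bearing = 1·123.4 + 2·190.3 = 504.1 kN → 504.1 / 2 = 252 kN.
Bearing governs: 252 kN.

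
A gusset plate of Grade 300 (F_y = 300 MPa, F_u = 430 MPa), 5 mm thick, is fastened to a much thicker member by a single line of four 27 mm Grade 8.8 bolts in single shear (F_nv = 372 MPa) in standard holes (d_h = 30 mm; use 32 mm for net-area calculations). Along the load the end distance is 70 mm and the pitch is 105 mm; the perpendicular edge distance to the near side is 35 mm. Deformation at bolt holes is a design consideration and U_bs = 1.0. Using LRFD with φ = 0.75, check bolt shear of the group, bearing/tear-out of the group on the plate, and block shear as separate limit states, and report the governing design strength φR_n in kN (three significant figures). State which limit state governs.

291 kN (block shear governs)

Bolt shear: A_b = π·27²/4 = 572.6 mm²; R_n = 372 × 572.6 × 4 × 1 / 1000 = 852 kN → 0.75 × 852 = 639 kN.
Bearing: edge l_c = 55, r_n = 139.3 kN; interior l_c = 75, r_n = 139.3 kN; R_n = 139.3 + 3·139.3 = 557.3 kN → 418 kN.
Block shear: A_gv = 1925, A_nv = 1365, A_nt = 95 mm²; R_n = min(0.6F_uA_nv, 0.6F_yA_gv) + U_bs·F_u·A_nt = 387.4 kN → 291 kN.
Block shear governs: 291 kN.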